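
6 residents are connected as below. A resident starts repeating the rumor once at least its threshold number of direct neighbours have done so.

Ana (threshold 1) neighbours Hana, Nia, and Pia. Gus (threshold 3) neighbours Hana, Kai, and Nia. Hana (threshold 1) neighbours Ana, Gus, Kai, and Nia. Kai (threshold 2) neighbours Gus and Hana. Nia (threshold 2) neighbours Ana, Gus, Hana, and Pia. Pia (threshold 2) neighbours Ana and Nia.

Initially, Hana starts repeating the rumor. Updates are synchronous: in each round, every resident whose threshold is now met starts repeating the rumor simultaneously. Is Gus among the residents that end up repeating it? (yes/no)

no

Round 1 — Hana starts repeating the rumor (initial).
Round 2 — checking thresholds:
  Ana: 1 of 3 neighbours ≥ 1, starts repeating the rumor.
  Gus: 1 of 3 neighbours < 3, below threshold.
  Kai: 1 of 2 neighbours < 2, below threshold.
  Nia: 1 of 4 neighbours < 2, below threshold.
Round 3 — checking thresholds:
  Gus: 1 of 3 neighbours < 3, below threshold.
  Kai: 1 of 2 neighbours < 2, below threshold.
  Nia: 2 of 4 neighbours ≥ 2, starts repeating the rumor.
  Pia: 1 of 2 neighbours < 2, below threshold.
Round 4 — checking thresholds:
  Gus: 2 of 3 neighbours < 3, below threshold.
  Kai: 1 of 2 neighbours < 2, below threshold.
  Pia: 2 of 2 neighbours ≥ 2, starts repeating the rumor.
Round 5 — no new spreads; cascade stops.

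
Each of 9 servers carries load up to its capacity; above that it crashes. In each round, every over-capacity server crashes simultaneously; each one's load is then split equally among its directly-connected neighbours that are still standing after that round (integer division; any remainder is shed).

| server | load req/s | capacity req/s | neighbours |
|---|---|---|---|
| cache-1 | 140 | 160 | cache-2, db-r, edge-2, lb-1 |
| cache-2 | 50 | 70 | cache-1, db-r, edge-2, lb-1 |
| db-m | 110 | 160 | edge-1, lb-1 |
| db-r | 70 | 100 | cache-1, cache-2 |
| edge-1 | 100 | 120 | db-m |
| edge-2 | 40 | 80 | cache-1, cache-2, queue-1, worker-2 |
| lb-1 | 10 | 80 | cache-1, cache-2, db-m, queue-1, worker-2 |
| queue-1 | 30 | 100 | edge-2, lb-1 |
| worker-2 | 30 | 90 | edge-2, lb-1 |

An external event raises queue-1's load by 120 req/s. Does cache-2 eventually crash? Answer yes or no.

yes

Round 1 — queue-1 at 150 > 100. queue-1 crashes.
  queue-1 sheds 150 req/s to edge-2, lb-1: 75 each.
    edge-2: 40+75 = 115 > 80
    lb-1: 10+75 = 85 > 80
Round 2 — edge-2, lb-1 crash.
  edge-2 sheds 115 req/s to cache-1, cache-2, worker-2: 38 each (1 lost).
    cache-1: 140+38 = 178 > 160
    cache-2: 50+38 = 88 > 70
    worker-2: 30+38 = 68 ≤ 90
  lb-1 sheds 85 req/s to cache-1, cache-2, db-m, worker-2: 21 each (1 lost).
    cache-1: 178+21 = 199 > 160
    cache-2: 88+21 = 109 > 70
    db-m: 110+21 = 131 ≤ 160
    worker-2: 68+21 = 89 ≤ 90
Round 3 — cache-1, cache-2 crash.
  cache-1 sheds 199 req/s to db-r: 199 each.
    db-r: 70+199 = 269 > 100
  cache-2 sheds 109 req/s to db-r: 109 each.
    db-r: 269+109 = 378 > 100
Round 4 — db-r crashes.
  db-r sheds 378 req/s: no online neighbours, lost.
No further crashes.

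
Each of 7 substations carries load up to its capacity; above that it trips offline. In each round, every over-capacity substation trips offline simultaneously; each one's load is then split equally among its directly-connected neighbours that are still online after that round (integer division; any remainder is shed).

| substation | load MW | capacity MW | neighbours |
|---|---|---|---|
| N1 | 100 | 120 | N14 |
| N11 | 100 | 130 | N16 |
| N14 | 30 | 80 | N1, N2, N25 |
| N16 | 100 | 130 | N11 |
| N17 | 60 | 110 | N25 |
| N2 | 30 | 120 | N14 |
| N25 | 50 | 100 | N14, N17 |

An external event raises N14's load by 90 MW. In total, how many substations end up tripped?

Round 1 — N14 at 120 > 80. N14 trips offline.
  N14 sheds 120 MW to N1, N2, N25: 40 each.
    N1: 100+40 = 140 > 120
    N2: 30+40 = 70 ≤ 120
    N25: 50+40 = 90 ≤ 100
Round 2 — N1 trips offline.
  N1 sheds 140 MW: no online neighbours, lost.
No further trips.

2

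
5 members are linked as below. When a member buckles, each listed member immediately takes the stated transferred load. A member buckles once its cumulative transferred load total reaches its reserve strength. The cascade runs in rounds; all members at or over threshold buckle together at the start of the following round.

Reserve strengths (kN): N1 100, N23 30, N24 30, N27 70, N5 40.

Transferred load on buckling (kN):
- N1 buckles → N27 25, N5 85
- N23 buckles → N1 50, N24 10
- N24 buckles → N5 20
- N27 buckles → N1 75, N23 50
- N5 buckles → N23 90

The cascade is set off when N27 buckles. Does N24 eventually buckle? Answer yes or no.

Round 1 — N27 buckles (initial).
  N1: +75 → 75 < 100
  N23: +50 → 50 ≥ 30
Round 2 — N23 buckles.
  N1: +50 → 125 ≥ 100
  N24: +10 → 10 < 30
Round 3 — N1 buckles.
  N5: +85 → 85 ≥ 40
Round 4 — N5 buckles.
No further bucklings.

no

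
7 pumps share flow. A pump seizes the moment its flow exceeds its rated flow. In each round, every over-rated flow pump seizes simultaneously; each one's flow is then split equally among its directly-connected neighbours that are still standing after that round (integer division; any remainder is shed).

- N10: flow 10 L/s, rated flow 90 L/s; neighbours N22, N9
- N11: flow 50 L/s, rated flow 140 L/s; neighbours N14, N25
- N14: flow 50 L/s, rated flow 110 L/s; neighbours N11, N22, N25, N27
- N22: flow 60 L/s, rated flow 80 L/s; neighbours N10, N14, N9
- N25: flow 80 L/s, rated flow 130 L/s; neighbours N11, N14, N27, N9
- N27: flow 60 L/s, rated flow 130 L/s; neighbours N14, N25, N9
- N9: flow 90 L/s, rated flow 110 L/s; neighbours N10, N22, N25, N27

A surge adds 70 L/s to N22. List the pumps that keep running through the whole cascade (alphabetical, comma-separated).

Round 1 — N22 at 130 > 80. N22 seizes.
  N22 sheds 130 L/s to N10, N14, N9: 43 each (1 lost).
    N10: 10+43 = 53 ≤ 90
    N14: 50+43 = 93 ≤ 110
    N9: 90+43 = 133 > 110
Round 2 — N9 seizes.
  N9 sheds 133 L/s to N10, N25, N27: 44 each (1 lost).
    N10: 53+44 = 97 > 90
    N25: 80+44 = 124 ≤ 130
    N27: 60+44 = 104 ≤ 130
Round 3 — N10 seizes.
  N10 sheds 97 L/s: no online neighbours, lost.
No further seizures.

N11, N14, N25, N27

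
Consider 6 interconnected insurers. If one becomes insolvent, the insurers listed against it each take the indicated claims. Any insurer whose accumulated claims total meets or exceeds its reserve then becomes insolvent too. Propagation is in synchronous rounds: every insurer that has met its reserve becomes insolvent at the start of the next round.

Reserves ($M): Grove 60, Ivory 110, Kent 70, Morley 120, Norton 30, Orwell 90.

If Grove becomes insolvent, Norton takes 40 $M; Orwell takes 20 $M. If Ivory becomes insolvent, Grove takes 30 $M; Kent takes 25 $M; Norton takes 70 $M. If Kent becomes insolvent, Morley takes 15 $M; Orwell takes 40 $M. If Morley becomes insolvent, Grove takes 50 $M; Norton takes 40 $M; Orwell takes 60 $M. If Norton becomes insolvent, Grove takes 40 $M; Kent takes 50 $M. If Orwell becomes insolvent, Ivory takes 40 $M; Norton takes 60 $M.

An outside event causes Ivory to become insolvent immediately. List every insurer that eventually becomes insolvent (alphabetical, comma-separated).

Grove, Ivory, Kent, Norton

Round 1 — Ivory becomes insolvent (initial).
  Grove: +30 → 30 < 60
  Kent: +25 → 25 < 70
  Norton: +70 → 70 ≥ 30
Round 2 — Norton becomes insolvent.
  Grove: +40 → 70 ≥ 60
  Kent: +50 → 75 ≥ 70
Round 3 — Grove, Kent become insolvent.
  Morley: +15 → 15 < 120
  Orwell: +20+40 → 60 < 90
No further insolvencies.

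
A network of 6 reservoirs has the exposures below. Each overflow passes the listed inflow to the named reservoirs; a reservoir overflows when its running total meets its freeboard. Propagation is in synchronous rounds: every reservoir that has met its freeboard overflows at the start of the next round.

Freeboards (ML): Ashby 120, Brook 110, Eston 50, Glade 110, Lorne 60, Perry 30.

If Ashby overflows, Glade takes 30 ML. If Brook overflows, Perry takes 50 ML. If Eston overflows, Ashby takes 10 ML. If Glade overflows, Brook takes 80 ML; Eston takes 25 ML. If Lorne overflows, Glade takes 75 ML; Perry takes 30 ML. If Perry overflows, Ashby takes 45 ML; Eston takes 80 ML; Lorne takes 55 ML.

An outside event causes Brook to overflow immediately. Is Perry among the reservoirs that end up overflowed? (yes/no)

yes

Round 1 — Brook overflows (initial).
  Perry: +50 → 50 ≥ 30
Round 2 — Perry overflows.
  Ashby: +45 → 45 < 120
  Eston: +80 → 80 ≥ 50
  Lorne: +55 → 55 < 60
Round 3 — Eston overflows.
  Ashby: +10 → 55 < 120
No further overflows.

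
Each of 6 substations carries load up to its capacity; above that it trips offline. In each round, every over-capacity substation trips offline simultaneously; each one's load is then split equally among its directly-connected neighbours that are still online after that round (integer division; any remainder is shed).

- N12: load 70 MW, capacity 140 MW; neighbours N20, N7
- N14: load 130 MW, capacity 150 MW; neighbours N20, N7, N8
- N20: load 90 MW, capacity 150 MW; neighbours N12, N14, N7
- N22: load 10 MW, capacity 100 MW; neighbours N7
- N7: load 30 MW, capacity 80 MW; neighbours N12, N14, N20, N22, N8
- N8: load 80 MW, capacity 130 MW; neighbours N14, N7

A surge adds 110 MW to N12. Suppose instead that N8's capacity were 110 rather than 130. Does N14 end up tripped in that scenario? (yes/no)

With N8's capacity at 110:
Round 1 — N12 at 180 > 140. N12 trips offline.
  N12 sheds 180 MW to N20, N7: 90 each.
    N20: 90+90 = 180 > 150
    N7: 30+90 = 120 > 80
Round 2 — N20, N7 trip offline.
  N20 sheds 180 MW to N14: 180 each.
    N14: 130+180 = 310 > 150
  N7 sheds 120 MW to N14, N22, N8: 40 each.
    N14: 310+40 = 350 > 150
    N22: 10+40 = 50 ≤ 100
    N8: 80+40 = 120 > 110
Round 3 — N14, N8 trip offline.
  N14 sheds 350 MW: no online neighbours, lost.
  N8 sheds 120 MW: no online neighbours, lost.
No further trips.

yes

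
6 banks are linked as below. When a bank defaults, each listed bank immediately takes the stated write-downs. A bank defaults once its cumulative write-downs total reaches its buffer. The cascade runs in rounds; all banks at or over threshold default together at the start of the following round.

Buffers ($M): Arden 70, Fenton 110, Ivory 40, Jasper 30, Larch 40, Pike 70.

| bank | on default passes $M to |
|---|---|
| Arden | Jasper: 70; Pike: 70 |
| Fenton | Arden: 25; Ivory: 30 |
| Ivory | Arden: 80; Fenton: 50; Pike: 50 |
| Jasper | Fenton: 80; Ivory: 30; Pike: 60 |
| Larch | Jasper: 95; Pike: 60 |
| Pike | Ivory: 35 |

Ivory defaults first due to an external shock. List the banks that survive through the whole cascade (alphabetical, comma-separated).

Round 1 — Ivory defaults (initial).
  Arden: +80 → 80 ≥ 70
  Fenton: +50 → 50 < 110
  Pike: +50 → 50 < 70
Round 2 — Arden defaults.
  Jasper: +70 → 70 ≥ 30
  Pike: +70 → 120 ≥ 70
Round 3 — Jasper, Pike default.
  Fenton: +80 → 130 ≥ 110
Round 4 — Fenton defaults.
No further defaults.

Larch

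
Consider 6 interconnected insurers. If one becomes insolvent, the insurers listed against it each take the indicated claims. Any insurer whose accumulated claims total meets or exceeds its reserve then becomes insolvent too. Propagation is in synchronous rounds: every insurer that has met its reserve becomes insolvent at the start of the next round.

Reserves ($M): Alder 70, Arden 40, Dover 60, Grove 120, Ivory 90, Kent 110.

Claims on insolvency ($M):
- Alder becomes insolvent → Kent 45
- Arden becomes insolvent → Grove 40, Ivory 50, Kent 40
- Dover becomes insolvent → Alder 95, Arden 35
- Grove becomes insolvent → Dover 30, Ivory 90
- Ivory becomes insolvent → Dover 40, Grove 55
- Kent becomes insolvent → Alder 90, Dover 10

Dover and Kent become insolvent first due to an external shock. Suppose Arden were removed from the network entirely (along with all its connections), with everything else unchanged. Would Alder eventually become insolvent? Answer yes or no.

yes

With Arden removed:
Round 1 — Dover, Kent become insolvent (initial).
  Alder: +95+90 → 185 ≥ 70
Round 2 — Alder becomes insolvent.
No further insolvencies.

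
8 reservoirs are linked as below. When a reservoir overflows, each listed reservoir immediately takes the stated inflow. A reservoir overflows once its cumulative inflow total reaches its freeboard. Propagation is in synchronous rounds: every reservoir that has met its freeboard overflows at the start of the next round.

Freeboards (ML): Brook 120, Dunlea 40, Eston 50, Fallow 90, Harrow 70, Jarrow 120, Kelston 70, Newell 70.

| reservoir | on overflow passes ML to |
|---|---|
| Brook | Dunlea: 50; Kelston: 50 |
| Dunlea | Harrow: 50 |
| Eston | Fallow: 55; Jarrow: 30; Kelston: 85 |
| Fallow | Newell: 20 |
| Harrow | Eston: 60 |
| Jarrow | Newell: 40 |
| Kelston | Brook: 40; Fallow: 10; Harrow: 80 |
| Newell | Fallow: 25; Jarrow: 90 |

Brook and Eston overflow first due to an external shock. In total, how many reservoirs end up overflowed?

5

Round 1 — Brook, Eston overflow (initial).
  Dunlea: +50 → 50 ≥ 40
  Fallow: +55 → 55 < 90
  Jarrow: +30 → 30 < 120
  Kelston: +50+85 → 135 ≥ 70
Round 2 — Dunlea, Kelston overflow.
  Fallow: +10 → 65 < 90
  Harrow: +50+80 → 130 ≥ 70
Round 3 — Harrow overflows.
No further overflows.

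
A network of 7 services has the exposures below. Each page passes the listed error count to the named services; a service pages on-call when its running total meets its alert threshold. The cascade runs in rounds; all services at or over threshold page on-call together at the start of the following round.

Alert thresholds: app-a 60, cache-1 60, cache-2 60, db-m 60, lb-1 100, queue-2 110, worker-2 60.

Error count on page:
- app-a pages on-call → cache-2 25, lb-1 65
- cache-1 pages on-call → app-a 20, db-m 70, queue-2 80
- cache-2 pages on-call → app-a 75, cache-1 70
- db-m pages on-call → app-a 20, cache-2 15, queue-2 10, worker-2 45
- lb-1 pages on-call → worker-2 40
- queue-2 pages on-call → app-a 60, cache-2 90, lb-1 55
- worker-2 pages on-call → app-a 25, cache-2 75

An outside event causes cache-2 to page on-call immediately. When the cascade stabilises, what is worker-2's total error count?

45

Round 1 — cache-2 pages on-call (initial).
  app-a: +75 → 75 ≥ 60
  cache-1: +70 → 70 ≥ 60
Round 2 — app-a, cache-1 page on-call.
  db-m: +70 → 70 ≥ 60
  lb-1: +65 → 65 < 100
  queue-2: +80 → 80 < 110
Round 3 — db-m pages on-call.
  queue-2: +10 → 90 < 110
  worker-2: +45 → 45 < 60
No further pages.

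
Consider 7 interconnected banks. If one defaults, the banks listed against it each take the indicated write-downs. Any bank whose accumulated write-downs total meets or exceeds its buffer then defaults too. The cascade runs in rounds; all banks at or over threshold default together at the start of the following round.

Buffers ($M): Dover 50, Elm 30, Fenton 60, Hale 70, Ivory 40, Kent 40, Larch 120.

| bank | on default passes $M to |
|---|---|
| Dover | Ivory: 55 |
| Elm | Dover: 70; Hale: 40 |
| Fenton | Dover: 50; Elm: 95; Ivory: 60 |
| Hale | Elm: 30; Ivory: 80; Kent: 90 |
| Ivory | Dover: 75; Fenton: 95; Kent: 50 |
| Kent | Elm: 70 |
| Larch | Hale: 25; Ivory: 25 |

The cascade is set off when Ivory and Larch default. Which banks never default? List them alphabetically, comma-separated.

Hale

Round 1 — Ivory, Larch default (initial).
  Dover: +75 → 75 ≥ 50
  Fenton: +95 → 95 ≥ 60
  Hale: +25 → 25 < 70
  Kent: +50 → 50 ≥ 40
Round 2 — Dover, Fenton, Kent default.
  Elm: +95+70 → 165 ≥ 30
Round 3 — Elm defaults.
  Hale: +40 → 65 < 70
No further defaults.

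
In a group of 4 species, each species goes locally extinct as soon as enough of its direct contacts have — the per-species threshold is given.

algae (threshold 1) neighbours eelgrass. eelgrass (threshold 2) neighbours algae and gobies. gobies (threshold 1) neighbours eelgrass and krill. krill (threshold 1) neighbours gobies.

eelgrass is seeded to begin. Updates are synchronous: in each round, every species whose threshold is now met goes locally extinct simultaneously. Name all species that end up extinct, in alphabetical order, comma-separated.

algae, eelgrass, gobies, krill

Round 1 — eelgrass goes locally extinct (initial).
Round 2 — checking thresholds:
  algae: 1 of 1 neighbours ≥ 1, goes locally extinct.
  gobies: 1 of 2 neighbours ≥ 1, goes locally extinct.
Round 3 — checking thresholds:
  krill: 1 of 1 neighbours ≥ 1, goes locally extinct.
Round 4 — no new extinctions; cascade stops.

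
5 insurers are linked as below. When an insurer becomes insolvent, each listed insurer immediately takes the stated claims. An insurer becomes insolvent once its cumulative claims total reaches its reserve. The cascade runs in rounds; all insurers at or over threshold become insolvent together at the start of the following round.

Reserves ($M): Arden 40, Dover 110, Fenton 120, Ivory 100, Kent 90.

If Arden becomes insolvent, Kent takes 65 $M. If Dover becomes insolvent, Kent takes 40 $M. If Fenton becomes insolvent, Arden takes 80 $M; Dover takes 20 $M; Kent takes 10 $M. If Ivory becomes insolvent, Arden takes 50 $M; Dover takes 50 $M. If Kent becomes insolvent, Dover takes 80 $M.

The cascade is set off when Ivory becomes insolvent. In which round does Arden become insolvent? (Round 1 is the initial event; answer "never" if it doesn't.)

2

Round 1 — Ivory becomes insolvent (initial).
  Arden: +50 → 50 ≥ 40
  Dover: +50 → 50 < 110
Round 2 — Arden becomes insolvent.
  Kent: +65 → 65 < 90
No further insolvencies.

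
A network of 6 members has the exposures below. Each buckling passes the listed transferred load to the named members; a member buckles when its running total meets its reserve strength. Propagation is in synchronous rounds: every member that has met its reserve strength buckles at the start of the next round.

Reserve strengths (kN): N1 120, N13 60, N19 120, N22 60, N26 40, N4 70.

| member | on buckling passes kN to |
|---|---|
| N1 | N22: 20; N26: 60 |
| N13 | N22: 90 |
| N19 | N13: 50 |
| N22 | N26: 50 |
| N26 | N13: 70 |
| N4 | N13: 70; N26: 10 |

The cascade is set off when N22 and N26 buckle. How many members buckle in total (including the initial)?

Round 1 — N22, N26 buckle (initial).
  N13: +70 → 70 ≥ 60
Round 2 — N13 buckles.
No further bucklings.

3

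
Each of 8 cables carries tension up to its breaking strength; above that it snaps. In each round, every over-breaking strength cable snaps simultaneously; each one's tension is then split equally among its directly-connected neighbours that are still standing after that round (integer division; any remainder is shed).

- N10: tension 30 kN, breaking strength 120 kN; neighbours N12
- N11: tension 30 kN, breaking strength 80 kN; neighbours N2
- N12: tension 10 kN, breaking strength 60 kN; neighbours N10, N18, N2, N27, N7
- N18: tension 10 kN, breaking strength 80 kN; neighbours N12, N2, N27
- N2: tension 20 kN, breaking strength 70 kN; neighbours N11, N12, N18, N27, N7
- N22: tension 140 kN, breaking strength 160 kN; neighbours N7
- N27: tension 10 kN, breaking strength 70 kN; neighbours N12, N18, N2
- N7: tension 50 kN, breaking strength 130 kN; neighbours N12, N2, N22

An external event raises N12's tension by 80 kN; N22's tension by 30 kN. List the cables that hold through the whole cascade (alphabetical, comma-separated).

Round 1 — N12 at 90 > 60; N22 at 170 > 160. N12, N22 snap.
  N12 sheds 90 kN to N10, N18, N2, N27, N7: 18 each.
    N10: 30+18 = 48 ≤ 120
    N18: 10+18 = 28 ≤ 80
    N2: 20+18 = 38 ≤ 70
    N27: 10+18 = 28 ≤ 70
    N7: 50+18 = 68 ≤ 130
  N22 sheds 170 kN to N7: 170 each.
    N7: 68+170 = 238 > 130
Round 2 — N7 snaps.
  N7 sheds 238 kN to N2: 238 each.
    N2: 38+238 = 276 > 70
Round 3 — N2 snaps.
  N2 sheds 276 kN to N11, N18, N27: 92 each.
    N11: 30+92 = 122 > 80
    N18: 28+92 = 120 > 80
    N27: 28+92 = 120 > 70
Round 4 — N11, N18, N27 snap.
  N11 sheds 122 kN: no online neighbours, lost.
  N18 sheds 120 kN: no online neighbours, lost.
  N27 sheds 120 kN: no online neighbours, lost.
No further breaks.

N10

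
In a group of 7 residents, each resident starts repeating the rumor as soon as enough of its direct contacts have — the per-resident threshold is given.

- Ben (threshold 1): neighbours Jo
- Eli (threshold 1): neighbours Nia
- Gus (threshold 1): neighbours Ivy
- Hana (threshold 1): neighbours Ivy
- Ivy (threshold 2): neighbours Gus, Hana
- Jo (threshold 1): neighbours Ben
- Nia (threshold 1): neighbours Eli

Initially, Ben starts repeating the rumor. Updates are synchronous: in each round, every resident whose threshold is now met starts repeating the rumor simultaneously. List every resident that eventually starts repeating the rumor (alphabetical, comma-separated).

Ben, Jo

Round 1 — Ben starts repeating the rumor (initial).
Round 2 — checking thresholds:
  Jo: 1 of 1 neighbours ≥ 1, starts repeating the rumor.
Round 3 — no new spreads; cascade stops.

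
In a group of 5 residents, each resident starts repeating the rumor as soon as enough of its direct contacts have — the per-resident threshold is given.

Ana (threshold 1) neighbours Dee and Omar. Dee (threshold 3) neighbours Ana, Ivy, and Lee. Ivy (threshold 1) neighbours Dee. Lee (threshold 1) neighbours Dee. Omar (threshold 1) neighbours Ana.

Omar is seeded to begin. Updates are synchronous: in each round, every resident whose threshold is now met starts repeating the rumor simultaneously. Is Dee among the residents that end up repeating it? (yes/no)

Round 1 — Omar starts repeating the rumor (initial).
Round 2 — checking thresholds:
  Ana: 1 of 2 neighbours ≥ 1, starts repeating the rumor.
Round 3 — no new spreads; cascade stops.

no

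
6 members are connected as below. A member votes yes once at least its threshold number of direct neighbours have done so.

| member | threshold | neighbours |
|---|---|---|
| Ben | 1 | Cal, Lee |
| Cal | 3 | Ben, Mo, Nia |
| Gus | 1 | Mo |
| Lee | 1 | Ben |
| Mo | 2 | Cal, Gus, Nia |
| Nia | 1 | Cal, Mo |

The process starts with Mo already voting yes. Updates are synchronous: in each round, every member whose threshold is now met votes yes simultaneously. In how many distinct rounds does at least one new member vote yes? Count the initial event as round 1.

Round 1 — Mo votes yes (initial).
Round 2 — checking thresholds:
  Cal: 1 of 3 neighbours < 3, holds.
  Gus: 1 of 1 neighbours ≥ 1, votes yes.
  Nia: 1 of 2 neighbours ≥ 1, votes yes.
Round 3 — no new yes votes; cascade stops.

2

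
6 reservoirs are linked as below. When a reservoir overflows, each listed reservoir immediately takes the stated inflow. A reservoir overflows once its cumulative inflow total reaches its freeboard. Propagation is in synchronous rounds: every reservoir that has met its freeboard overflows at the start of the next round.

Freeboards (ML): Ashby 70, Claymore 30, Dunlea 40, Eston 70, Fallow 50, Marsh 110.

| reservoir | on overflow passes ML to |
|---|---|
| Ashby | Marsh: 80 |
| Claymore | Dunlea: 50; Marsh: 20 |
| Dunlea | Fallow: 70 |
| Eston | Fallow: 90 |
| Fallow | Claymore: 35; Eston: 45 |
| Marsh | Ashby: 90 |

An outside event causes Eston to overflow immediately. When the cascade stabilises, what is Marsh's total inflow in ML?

20

Round 1 — Eston overflows (initial).
  Fallow: +90 → 90 ≥ 50
Round 2 — Fallow overflows.
  Claymore: +35 → 35 ≥ 30
Round 3 — Claymore overflows.
  Dunlea: +50 → 50 ≥ 40
  Marsh: +20 → 20 < 110
Round 4 — Dunlea overflows.
No further overflows.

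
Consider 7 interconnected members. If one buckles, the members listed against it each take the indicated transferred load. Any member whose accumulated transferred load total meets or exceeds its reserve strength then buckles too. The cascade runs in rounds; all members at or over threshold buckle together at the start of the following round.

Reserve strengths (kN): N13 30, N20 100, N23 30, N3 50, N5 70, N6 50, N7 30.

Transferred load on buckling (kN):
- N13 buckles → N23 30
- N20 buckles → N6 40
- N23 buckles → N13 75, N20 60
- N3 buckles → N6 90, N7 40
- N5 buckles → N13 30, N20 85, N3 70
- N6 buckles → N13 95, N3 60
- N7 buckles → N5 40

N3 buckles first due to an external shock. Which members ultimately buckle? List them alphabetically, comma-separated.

N13, N23, N3, N6, N7

Round 1 — N3 buckles (initial).
  N6: +90 → 90 ≥ 50
  N7: +40 → 40 ≥ 30
Round 2 — N6, N7 buckle.
  N13: +95 → 95 ≥ 30
  N5: +40 → 40 < 70
Round 3 — N13 buckles.
  N23: +30 → 30 ≥ 30
Round 4 — N23 buckles.
  N20: +60 → 60 < 100
No further bucklings.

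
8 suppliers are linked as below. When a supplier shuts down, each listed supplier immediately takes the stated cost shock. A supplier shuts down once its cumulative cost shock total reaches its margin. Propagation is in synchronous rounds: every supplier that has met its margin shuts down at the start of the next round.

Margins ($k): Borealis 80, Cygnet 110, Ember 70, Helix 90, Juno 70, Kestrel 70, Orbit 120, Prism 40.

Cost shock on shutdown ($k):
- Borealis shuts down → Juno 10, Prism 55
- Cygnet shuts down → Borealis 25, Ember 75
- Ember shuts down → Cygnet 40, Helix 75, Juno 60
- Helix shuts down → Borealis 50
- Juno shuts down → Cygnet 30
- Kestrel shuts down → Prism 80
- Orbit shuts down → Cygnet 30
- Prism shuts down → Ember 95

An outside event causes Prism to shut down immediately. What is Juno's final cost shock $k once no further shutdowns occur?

60

Round 1 — Prism shuts down (initial).
  Ember: +95 → 95 ≥ 70
Round 2 — Ember shuts down.
  Cygnet: +40 → 40 < 110
  Helix: +75 → 75 < 90
  Juno: +60 → 60 < 70
No further shutdowns.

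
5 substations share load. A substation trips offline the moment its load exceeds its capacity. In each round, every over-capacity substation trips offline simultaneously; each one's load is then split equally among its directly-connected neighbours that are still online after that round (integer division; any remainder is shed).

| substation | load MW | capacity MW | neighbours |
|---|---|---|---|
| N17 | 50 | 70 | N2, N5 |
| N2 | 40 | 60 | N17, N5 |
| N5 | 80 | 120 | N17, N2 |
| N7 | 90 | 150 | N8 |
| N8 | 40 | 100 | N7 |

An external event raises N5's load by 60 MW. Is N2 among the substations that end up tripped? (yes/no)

Round 1 — N5 at 140 > 120. N5 trips offline.
  N5 sheds 140 MW to N17, N2: 70 each.
    N17: 50+70 = 120 > 70
    N2: 40+70 = 110 > 60
Round 2 — N17, N2 trip offline.
  N17 sheds 120 MW: no online neighbours, lost.
  N2 sheds 110 MW: no online neighbours, lost.
No further trips.

yes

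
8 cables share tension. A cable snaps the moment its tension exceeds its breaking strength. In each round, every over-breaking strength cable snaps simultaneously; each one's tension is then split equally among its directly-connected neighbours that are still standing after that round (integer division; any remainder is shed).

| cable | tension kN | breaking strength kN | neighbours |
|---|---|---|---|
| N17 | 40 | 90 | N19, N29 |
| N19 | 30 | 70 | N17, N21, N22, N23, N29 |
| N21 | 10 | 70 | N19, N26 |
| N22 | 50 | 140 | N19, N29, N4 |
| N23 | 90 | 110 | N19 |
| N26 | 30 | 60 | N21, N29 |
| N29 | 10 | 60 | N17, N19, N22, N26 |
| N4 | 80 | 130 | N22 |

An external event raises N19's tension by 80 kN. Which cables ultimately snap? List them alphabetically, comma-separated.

Round 1 — N19 at 110 > 70. N19 snaps.
  N19 sheds 110 kN to N17, N21, N22, N23, N29: 22 each.
    N17: 40+22 = 62 ≤ 90
    N21: 10+22 = 32 ≤ 70
    N22: 50+22 = 72 ≤ 140
    N23: 90+22 = 112 > 110
    N29: 10+22 = 32 ≤ 60
Round 2 — N23 snaps.
  N23 sheds 112 kN: no online neighbours, lost.
No further breaks.

N19, N23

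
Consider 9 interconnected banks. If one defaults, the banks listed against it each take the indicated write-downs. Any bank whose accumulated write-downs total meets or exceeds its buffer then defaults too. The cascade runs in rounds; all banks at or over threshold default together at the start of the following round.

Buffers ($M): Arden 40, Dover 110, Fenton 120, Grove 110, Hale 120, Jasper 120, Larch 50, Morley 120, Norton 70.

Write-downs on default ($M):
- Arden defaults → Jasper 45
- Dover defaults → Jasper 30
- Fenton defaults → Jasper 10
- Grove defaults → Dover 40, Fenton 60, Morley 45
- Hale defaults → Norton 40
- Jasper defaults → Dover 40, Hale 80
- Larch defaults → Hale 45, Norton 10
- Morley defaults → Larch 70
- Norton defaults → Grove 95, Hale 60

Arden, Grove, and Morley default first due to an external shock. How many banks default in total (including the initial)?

Round 1 — Arden, Grove, Morley default (initial).
  Dover: +40 → 40 < 110
  Fenton: +60 → 60 < 120
  Jasper: +45 → 45 < 120
  Larch: +70 → 70 ≥ 50
Round 2 — Larch defaults.
  Hale: +45 → 45 < 120
  Norton: +10 → 10 < 70
No further defaults.

4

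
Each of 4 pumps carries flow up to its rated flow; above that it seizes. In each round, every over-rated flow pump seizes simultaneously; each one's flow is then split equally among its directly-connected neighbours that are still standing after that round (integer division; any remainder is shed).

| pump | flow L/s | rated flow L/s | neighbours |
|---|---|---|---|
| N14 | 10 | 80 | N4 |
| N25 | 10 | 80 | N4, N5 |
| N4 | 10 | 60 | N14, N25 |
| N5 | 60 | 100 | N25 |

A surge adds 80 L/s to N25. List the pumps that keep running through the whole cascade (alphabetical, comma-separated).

N14, N4

Round 1 — N25 at 90 > 80. N25 seizes.
  N25 sheds 90 L/s to N4, N5: 45 each.
    N4: 10+45 = 55 ≤ 60
    N5: 60+45 = 105 > 100
Round 2 — N5 seizes.
  N5 sheds 105 L/s: no online neighbours, lost.
No further seizures.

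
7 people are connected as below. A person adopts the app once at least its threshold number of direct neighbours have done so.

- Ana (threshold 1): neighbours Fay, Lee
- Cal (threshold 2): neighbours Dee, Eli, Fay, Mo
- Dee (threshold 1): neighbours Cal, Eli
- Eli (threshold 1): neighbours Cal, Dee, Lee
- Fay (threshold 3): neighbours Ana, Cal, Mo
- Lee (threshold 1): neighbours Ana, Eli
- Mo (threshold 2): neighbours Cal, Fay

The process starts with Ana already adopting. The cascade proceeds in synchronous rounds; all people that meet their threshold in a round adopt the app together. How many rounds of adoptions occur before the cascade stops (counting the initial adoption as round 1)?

Round 1 — Ana adopts the app (initial).
Round 2 — checking thresholds:
  Fay: 1 of 3 neighbours < 3, not yet.
  Lee: 1 of 2 neighbours ≥ 1, adopts the app.
Round 3 — checking thresholds:
  Eli: 1 of 3 neighbours ≥ 1, adopts the app.
  Fay: 1 of 3 neighbours < 3, not yet.
Round 4 — checking thresholds:
  Cal: 1 of 4 neighbours < 2, not yet.
  Dee: 1 of 2 neighbours ≥ 1, adopts the app.
  Fay: 1 of 3 neighbours < 3, not yet.
Round 5 — checking thresholds:
  Cal: 2 of 4 neighbours ≥ 2, adopts the app.
  Fay: 1 of 3 neighbours < 3, not yet.
Round 6 — no new adoptions; cascade stops.

5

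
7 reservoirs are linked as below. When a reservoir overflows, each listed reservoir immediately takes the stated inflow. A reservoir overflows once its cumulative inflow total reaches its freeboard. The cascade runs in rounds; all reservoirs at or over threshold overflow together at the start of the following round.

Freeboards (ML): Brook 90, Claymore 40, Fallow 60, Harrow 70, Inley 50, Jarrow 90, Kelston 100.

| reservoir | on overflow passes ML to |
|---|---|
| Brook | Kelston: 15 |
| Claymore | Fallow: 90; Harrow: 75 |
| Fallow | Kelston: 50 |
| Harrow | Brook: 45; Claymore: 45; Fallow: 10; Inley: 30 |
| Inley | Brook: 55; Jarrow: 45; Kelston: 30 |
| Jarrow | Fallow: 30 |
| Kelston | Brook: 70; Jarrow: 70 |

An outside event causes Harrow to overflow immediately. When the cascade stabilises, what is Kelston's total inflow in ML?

50

Round 1 — Harrow overflows (initial).
  Brook: +45 → 45 < 90
  Claymore: +45 → 45 ≥ 40
  Fallow: +10 → 10 < 60
  Inley: +30 → 30 < 50
Round 2 — Claymore overflows.
  Fallow: +90 → 100 ≥ 60
Round 3 — Fallow overflows.
  Kelston: +50 → 50 < 100
No further overflows.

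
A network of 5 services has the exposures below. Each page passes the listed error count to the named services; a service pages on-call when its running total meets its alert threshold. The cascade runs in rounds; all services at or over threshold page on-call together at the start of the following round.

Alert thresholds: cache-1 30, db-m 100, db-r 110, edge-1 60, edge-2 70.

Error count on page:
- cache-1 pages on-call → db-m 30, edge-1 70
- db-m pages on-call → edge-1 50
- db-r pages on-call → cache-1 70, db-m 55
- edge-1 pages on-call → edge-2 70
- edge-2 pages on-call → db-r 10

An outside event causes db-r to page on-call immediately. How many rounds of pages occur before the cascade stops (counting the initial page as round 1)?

4

Round 1 — db-r pages on-call (initial).
  cache-1: +70 → 70 ≥ 30
  db-m: +55 → 55 < 100
Round 2 — cache-1 pages on-call.
  db-m: +30 → 85 < 100
  edge-1: +70 → 70 ≥ 60
Round 3 — edge-1 pages on-call.
  edge-2: +70 → 70 ≥ 70
Round 4 — edge-2 pages on-call.
No further pages.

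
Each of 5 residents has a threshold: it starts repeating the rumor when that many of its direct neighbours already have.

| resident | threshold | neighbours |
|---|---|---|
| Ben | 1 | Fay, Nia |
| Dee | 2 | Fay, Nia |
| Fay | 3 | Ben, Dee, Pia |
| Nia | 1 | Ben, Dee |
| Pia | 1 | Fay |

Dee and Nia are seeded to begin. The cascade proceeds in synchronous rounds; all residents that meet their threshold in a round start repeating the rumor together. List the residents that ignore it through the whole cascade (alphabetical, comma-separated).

Round 1 — Dee, Nia start repeating the rumor (initial).
Round 2 — checking thresholds:
  Ben: 1 of 2 neighbours ≥ 1, starts repeating the rumor.
  Fay: 1 of 3 neighbours < 3, below threshold.
Round 3 — no new spreads; cascade stops.

Fay, Pia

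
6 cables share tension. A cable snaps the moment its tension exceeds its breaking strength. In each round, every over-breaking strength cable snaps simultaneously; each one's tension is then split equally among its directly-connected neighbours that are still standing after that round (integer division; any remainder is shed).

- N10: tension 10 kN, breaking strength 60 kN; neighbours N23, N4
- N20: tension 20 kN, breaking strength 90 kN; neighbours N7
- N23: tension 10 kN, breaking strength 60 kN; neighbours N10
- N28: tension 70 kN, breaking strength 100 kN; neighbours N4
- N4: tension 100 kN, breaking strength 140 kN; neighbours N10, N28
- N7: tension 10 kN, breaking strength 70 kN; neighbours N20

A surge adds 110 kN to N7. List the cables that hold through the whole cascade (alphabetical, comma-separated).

N10, N23, N28, N4

Round 1 — N7 at 120 > 70. N7 snaps.
  N7 sheds 120 kN to N20: 120 each.
    N20: 20+120 = 140 > 90
Round 2 — N20 snaps.
  N20 sheds 140 kN: no online neighbours, lost.
No further breaks.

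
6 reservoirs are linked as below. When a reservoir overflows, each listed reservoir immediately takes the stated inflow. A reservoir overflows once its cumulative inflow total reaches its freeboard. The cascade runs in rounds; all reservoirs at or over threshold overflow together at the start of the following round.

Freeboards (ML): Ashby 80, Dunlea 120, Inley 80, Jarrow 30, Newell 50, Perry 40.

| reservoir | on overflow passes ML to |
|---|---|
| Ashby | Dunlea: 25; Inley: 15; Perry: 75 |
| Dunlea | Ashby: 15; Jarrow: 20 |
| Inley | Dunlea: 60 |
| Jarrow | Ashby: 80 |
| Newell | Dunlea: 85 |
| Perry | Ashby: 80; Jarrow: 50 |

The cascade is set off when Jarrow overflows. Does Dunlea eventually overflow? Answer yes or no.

no

Round 1 — Jarrow overflows (initial).
  Ashby: +80 → 80 ≥ 80
Round 2 — Ashby overflows.
  Dunlea: +25 → 25 < 120
  Inley: +15 → 15 < 80
  Perry: +75 → 75 ≥ 40
Round 3 — Perry overflows.
No further overflows.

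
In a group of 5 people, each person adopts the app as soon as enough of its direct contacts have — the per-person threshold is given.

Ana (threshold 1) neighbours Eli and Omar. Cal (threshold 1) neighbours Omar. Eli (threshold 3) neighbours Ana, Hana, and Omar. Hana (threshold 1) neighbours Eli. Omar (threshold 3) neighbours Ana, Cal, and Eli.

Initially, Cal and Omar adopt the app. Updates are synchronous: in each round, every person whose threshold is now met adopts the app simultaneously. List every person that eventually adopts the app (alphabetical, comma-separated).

Ana, Cal, Omar

Round 1 — Cal, Omar adopt the app (initial).
Round 2 — checking thresholds:
  Ana: 1 of 2 neighbours ≥ 1, adopts the app.
  Eli: 1 of 3 neighbours < 3, holds.
Round 3 — no new adoptions; cascade stops.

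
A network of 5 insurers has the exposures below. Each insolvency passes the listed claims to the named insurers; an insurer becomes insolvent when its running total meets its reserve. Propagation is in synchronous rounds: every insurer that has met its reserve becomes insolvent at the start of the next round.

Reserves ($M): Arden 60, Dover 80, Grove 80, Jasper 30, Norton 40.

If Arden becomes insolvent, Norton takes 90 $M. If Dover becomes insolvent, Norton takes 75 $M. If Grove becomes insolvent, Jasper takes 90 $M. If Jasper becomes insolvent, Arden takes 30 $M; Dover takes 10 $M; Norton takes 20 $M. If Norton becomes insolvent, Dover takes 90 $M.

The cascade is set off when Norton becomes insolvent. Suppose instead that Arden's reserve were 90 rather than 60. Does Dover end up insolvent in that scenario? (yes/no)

yes

With Arden's reserve at 90:
Round 1 — Norton becomes insolvent (initial).
  Dover: +90 → 90 ≥ 80
Round 2 — Dover becomes insolvent.
No further insolvencies.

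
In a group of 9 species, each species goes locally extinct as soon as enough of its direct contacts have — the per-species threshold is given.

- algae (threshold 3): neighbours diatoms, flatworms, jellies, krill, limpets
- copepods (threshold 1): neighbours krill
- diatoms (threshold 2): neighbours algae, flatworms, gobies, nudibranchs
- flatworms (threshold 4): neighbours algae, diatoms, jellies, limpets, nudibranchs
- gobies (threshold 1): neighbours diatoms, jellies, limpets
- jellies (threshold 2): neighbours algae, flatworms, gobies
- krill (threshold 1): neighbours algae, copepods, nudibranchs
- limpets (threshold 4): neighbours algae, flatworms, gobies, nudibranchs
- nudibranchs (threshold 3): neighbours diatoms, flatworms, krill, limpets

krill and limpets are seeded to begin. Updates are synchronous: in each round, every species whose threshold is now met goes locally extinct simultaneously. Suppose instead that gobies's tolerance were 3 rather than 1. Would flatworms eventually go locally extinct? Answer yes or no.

With gobies's tolerance at 3:
Round 1 — krill, limpets go locally extinct (initial).
Round 2 — checking thresholds:
  algae: 2 of 5 neighbours < 3, holds.
  copepods: 1 of 1 neighbours ≥ 1, goes locally extinct.
  flatworms: 1 of 5 neighbours < 4, holds.
  gobies: 1 of 3 neighbours < 3, holds.
  nudibranchs: 2 of 4 neighbours < 3, holds.
Round 3 — no new extinctions; cascade stops.

no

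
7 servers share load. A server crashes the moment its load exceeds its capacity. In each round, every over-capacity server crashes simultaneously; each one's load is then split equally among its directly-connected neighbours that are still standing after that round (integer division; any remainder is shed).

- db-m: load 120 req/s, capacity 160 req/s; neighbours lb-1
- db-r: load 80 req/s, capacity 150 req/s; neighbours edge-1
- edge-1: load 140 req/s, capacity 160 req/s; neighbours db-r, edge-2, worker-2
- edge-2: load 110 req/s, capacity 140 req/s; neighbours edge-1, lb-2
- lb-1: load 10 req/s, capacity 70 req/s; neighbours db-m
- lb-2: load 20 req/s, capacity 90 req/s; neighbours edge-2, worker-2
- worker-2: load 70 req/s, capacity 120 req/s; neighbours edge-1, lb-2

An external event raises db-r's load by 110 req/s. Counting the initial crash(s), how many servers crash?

Round 1 — db-r at 190 > 150. db-r crashes.
  db-r sheds 190 req/s to edge-1: 190 each.
    edge-1: 140+190 = 330 > 160
Round 2 — edge-1 crashes.
  edge-1 sheds 330 req/s to edge-2, worker-2: 165 each.
    edge-2: 110+165 = 275 > 140
    worker-2: 70+165 = 235 > 120
Round 3 — edge-2, worker-2 crash.
  edge-2 sheds 275 req/s to lb-2: 275 each.
    lb-2: 20+275 = 295 > 90
  worker-2 sheds 235 req/s to lb-2: 235 each.
    lb-2: 295+235 = 530 > 90
Round 4 — lb-2 crashes.
  lb-2 sheds 530 req/s: no online neighbours, lost.
No further crashes.

5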